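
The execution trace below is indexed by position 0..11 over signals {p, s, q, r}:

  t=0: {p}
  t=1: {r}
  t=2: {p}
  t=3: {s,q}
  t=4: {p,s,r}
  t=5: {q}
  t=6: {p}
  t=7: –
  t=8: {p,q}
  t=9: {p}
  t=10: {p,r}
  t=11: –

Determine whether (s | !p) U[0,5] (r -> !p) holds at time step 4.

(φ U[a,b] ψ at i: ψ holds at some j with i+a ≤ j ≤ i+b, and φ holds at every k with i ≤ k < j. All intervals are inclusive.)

Need some j in [4,9] with (r -> !p), and (s | !p) at every k in [4,j-1].
  j=4: (r -> !p) false.
  j=5: (r -> !p) holds; (s | !p) holds at every k in [4,4] → satisfied.

Yes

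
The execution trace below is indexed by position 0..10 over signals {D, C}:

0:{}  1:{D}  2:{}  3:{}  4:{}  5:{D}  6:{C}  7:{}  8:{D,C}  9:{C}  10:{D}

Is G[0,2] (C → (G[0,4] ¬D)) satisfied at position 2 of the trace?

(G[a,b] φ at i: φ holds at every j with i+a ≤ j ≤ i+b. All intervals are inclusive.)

True

Check (C → (G[0,4] ¬D)) at every j in [2,4]:
  j=2: antecedent false → ✓
  j=3: antecedent false → ✓
  j=4: antecedent false → ✓
All positions satisfy it → formula holds.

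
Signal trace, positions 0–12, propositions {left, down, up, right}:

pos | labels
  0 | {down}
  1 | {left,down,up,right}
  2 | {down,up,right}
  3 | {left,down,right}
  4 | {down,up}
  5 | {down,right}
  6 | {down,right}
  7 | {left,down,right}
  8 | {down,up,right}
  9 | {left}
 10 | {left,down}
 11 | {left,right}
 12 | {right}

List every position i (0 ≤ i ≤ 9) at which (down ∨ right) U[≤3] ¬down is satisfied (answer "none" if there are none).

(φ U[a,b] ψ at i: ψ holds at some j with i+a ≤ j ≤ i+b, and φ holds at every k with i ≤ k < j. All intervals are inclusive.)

Evaluate at each i in [0,9]:
  i=0: ✗ (no rhs in [0,3])
  i=1: ✗ (no rhs in [1,4])
  i=2: ✗ (no rhs in [2,5])
  i=3: ✗ (no rhs in [3,6])
  i=4: ✗ (no rhs in [4,7])
  i=5: ✗ (no rhs in [5,8])
  i=6: ✓ (rhs at j=9; lhs holds on [6,8])
  i=7: ✓ (rhs at j=9; lhs holds on [7,8])
  i=8: ✓ (rhs at j=9; lhs holds on [8,8])
  i=9: ✓ (rhs at j=9)

6, 7, 8, 9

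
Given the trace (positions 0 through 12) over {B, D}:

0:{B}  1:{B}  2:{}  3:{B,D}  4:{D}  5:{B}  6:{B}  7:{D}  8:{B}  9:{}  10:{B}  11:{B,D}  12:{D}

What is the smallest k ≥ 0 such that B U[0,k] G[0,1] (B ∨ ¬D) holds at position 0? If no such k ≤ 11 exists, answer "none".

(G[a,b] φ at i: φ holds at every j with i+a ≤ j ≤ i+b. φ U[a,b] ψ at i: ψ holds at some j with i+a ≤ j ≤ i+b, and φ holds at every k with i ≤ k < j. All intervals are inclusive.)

0

Need earliest j ≥ 0 with G[0,1] (B ∨ ¬D), and B at every k in [0,j-1].
  j=0: rhs holds (empty prefix). k = 0.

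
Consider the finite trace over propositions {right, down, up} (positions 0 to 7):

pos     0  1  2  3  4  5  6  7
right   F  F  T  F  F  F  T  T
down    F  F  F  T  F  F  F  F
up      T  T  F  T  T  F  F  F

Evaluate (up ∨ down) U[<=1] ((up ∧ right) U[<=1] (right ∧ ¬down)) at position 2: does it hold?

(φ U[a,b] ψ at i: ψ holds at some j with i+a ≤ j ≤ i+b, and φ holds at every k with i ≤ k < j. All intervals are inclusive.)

Holds

Need some j in [2,3] with ((up ∧ right) U[<=1] (right ∧ ¬down)), and (up ∨ down) at every k in [2,j-1].
  j=2: ((up ∧ right) U[<=1] (right ∧ ¬down)) holds; no prefix to check → satisfied.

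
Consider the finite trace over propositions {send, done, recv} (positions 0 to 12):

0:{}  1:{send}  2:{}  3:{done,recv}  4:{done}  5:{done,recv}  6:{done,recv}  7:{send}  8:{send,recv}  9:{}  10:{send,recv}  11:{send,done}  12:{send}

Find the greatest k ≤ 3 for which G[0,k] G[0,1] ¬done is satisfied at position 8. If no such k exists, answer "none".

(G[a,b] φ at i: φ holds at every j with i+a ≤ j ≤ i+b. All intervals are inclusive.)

G[0,1] ¬done must hold from j=8 onward; find where it first fails.
  j=8: holds
  j=9: holds
  j=10: fails
Holds on [8,9], so largest k = 1.

1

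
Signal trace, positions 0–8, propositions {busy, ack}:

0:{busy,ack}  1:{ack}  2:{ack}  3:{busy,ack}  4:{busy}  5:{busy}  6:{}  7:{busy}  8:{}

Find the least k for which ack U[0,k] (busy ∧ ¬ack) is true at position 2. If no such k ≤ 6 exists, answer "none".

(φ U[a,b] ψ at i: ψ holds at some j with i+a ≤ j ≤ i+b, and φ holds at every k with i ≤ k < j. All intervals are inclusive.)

2

Need earliest j ≥ 2 with (busy ∧ ¬ack), and ack at every k in [2,j-1].
  j=2: rhs fails.
  j=3: rhs fails.
  j=4: rhs holds; lhs holds on [2,3]. k = 2.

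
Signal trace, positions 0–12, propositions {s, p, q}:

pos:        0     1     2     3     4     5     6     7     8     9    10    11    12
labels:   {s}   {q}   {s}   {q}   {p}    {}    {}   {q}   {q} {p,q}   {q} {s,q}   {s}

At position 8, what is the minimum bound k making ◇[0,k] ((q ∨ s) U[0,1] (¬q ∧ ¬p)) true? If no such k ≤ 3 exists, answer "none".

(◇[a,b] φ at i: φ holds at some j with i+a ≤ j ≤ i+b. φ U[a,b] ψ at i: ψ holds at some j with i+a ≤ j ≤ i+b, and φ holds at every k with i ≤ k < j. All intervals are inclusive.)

3

Scan j = 8,9,… for ((q ∨ s) U[0,1] (¬q ∧ ¬p)):
  j=8: fails
  j=9: fails
  j=10: fails
  j=11: holds
First hit at j=11, so smallest k = 11-8 = 3.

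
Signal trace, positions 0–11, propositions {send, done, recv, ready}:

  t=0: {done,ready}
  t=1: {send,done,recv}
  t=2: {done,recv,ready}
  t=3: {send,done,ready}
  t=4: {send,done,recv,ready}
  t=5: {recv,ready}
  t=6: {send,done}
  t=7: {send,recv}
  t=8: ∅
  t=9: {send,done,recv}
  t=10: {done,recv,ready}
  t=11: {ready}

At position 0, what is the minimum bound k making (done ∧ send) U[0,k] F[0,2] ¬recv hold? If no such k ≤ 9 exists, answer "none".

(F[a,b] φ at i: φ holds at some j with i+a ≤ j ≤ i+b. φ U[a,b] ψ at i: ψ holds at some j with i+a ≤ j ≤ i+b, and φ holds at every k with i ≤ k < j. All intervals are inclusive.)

0

Need earliest j ≥ 0 with F[0,2] ¬recv, and (done ∧ send) at every k in [0,j-1].
  j=0: rhs holds (empty prefix). k = 0.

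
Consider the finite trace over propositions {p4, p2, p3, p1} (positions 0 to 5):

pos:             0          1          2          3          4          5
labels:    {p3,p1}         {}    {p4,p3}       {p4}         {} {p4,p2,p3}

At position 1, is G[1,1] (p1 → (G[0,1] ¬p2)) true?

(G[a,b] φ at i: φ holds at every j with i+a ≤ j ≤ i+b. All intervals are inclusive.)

Holds

Check (p1 → (G[0,1] ¬p2)) at every j in [2,2]:
  j=2: antecedent false → ✓
All positions satisfy it → formula holds.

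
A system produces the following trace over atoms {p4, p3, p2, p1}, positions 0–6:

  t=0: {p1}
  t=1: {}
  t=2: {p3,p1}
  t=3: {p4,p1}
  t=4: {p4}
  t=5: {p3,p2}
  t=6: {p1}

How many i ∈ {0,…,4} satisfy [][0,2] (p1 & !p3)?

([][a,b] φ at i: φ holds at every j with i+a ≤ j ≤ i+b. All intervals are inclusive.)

0

Evaluate at each i in [0,4]:
  i=0: ✗ (fails at j=1)
  i=1: ✗ (fails at j=1)
  i=2: ✗ (fails at j=2)
  i=3: ✗ (fails at j=4)
  i=4: ✗ (fails at j=4)
Positions where it holds: {} → 0.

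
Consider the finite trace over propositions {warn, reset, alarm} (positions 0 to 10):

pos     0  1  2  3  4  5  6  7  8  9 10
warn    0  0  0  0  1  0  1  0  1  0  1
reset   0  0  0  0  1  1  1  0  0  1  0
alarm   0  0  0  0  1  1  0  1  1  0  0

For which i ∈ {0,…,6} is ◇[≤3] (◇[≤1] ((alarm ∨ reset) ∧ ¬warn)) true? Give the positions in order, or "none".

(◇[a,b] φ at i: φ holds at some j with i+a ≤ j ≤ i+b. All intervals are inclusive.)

1, 2, 3, 4, 5, 6

Evaluate at each i in [0,6]:
  i=0: ✗ (none in [0,3])
  i=1: ✓ (witness j=4)
  i=2: ✓ (witness j=4)
  i=3: ✓ (witness j=4)
  i=4: ✓ (witness j=4)
  i=5: ✓ (witness j=5)
  i=6: ✓ (witness j=6)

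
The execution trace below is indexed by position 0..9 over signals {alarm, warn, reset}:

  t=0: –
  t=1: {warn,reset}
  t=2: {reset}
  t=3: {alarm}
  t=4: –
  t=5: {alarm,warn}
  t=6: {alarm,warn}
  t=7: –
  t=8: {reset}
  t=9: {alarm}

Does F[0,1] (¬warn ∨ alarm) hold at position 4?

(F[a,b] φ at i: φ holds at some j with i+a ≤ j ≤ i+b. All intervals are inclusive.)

Check (¬warn ∨ alarm) at each j in [4,5]:
  j=4: true
  j=5: true
Found at j=4 → formula holds.

Yes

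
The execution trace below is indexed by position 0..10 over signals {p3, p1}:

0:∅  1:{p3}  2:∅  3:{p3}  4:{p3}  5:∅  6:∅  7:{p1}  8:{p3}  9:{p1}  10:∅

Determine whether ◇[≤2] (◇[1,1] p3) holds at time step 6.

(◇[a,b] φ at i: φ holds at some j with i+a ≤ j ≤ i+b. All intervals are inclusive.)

Holds

Check ◇[1,1] p3 at each j in [6,8]:
  j=6: fails (none in [7,7])
  j=7: holds (witness at 8)
  j=8: fails (none in [9,9])
Found at j=7 → formula holds.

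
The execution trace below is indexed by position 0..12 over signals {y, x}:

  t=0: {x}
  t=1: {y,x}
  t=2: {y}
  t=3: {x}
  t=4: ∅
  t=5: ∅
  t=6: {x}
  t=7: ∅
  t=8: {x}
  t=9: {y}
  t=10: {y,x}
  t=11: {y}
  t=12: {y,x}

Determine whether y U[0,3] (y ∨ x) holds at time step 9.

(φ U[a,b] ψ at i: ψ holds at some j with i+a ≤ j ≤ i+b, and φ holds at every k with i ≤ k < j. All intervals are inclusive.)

True

Need some j in [9,12] with (y ∨ x), and y at every k in [9,j-1].
  j=9: (y ∨ x) holds; no prefix to check → satisfied.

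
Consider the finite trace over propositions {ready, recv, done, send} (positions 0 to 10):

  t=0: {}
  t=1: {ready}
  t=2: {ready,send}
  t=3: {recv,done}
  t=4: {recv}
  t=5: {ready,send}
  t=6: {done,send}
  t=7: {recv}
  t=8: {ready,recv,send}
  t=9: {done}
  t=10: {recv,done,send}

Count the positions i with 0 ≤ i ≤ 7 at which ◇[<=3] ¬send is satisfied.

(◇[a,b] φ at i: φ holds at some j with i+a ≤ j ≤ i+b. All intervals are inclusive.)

8

Evaluate at each i in [0,7]:
  i=0: ✓ (witness j=0)
  i=1: ✓ (witness j=1)
  i=2: ✓ (witness j=3)
  i=3: ✓ (witness j=3)
  i=4: ✓ (witness j=4)
  i=5: ✓ (witness j=7)
  i=6: ✓ (witness j=7)
  i=7: ✓ (witness j=7)
Positions where it holds: {0, 1, 2, 3, 4, 5, 6, 7} → 8.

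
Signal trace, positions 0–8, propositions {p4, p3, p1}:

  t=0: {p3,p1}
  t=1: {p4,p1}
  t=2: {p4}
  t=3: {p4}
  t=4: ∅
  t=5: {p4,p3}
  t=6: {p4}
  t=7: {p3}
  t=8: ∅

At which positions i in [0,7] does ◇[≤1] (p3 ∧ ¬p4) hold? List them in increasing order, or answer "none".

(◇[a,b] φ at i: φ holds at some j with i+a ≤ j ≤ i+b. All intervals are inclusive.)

0, 6, 7

Evaluate at each i in [0,7]:
  i=0: ✓ (witness j=0)
  i=1: ✗ (none in [1,2])
  i=2: ✗ (none in [2,3])
  i=3: ✗ (none in [3,4])
  i=4: ✗ (none in [4,5])
  i=5: ✗ (none in [5,6])
  i=6: ✓ (witness j=7)
  i=7: ✓ (witness j=7)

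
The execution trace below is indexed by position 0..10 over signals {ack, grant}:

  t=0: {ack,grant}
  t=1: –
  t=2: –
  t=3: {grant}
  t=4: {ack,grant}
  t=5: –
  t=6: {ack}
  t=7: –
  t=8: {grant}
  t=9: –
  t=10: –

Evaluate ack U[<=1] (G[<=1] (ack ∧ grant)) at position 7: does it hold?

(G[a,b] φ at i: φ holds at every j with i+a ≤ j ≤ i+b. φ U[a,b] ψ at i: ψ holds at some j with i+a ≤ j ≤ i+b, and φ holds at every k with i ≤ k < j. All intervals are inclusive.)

Need some j in [7,8] with G[<=1] (ack ∧ grant), and ack at every k in [7,j-1].
  j=7: G[<=1] (ack ∧ grant) — fails at 7.
  j=8: G[<=1] (ack ∧ grant) — fails at 8.
No j in the window works → until fails.

No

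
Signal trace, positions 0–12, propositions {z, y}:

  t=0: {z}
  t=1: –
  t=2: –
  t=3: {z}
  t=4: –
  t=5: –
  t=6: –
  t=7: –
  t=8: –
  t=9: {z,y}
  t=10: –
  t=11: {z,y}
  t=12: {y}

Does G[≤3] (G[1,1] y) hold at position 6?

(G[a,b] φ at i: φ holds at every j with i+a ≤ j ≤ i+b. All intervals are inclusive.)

False

Check G[1,1] y at every j in [6,9]:
  j=6: fails at 7
  j=7: fails at 8
  j=8: holds on [9,9]
  j=9: fails at 10
Fails at j=6 → formula fails.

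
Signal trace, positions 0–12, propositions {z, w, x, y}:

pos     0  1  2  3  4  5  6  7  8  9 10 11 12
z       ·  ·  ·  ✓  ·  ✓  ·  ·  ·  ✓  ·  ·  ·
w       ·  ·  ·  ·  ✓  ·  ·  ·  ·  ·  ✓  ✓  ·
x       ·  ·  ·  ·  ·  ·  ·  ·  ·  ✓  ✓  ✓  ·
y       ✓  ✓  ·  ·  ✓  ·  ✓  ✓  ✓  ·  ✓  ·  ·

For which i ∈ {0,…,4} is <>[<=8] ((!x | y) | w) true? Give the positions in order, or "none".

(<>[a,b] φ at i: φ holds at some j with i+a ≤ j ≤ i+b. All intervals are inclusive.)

0, 1, 2, 3, 4

Evaluate at each i in [0,4]:
  i=0: ✓ (witness j=0)
  i=1: ✓ (witness j=1)
  i=2: ✓ (witness j=2)
  i=3: ✓ (witness j=3)
  i=4: ✓ (witness j=4)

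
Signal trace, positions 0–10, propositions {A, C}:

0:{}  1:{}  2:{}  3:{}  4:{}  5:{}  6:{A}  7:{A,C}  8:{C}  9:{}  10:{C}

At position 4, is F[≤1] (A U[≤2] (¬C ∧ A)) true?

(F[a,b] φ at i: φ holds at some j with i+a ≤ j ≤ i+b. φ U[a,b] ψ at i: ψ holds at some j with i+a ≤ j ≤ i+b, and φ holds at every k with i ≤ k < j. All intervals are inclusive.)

Check (A U[≤2] (¬C ∧ A)) at each j in [4,5]:
  j=4: fails
  j=5: fails
No position in the window satisfies it → formula fails.

False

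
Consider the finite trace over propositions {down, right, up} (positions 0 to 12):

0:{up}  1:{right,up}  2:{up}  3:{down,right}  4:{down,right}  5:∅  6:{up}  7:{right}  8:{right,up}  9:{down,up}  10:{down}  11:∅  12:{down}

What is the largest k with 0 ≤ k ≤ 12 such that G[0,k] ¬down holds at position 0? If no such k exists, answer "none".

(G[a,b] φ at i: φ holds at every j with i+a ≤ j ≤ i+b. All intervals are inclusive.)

2

¬down must hold from j=0 onward; find where it first fails.
  j=0: holds
  j=1: holds
  j=2: holds
  j=3: fails
Holds on [0,2], so largest k = 2.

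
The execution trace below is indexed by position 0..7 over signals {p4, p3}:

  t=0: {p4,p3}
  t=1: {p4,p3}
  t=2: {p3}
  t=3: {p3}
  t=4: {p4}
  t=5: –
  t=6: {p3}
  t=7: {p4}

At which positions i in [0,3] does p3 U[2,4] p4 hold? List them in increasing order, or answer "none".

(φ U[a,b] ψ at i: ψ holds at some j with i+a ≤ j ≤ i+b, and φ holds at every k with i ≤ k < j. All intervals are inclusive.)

Evaluate at each i in [0,3]:
  i=0: ✓ (rhs at j=4; lhs holds on [0,3])
  i=1: ✓ (rhs at j=4; lhs holds on [1,3])
  i=2: ✓ (rhs at j=4; lhs holds on [2,3])
  i=3: ✗ (lhs fails at k=4 before rhs at j=7)

0, 1, 2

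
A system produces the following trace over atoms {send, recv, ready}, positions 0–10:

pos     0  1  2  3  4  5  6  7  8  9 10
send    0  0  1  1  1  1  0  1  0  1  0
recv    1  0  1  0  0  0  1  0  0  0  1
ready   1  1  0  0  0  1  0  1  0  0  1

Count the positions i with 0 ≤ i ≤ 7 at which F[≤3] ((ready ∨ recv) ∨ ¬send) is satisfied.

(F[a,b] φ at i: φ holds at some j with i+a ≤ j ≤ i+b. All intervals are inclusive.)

Evaluate at each i in [0,7]:
  i=0: ✓ (witness j=0)
  i=1: ✓ (witness j=1)
  i=2: ✓ (witness j=2)
  i=3: ✓ (witness j=5)
  i=4: ✓ (witness j=5)
  i=5: ✓ (witness j=5)
  i=6: ✓ (witness j=6)
  i=7: ✓ (witness j=7)
Positions where it holds: {0, 1, 2, 3, 4, 5, 6, 7} → 8.

8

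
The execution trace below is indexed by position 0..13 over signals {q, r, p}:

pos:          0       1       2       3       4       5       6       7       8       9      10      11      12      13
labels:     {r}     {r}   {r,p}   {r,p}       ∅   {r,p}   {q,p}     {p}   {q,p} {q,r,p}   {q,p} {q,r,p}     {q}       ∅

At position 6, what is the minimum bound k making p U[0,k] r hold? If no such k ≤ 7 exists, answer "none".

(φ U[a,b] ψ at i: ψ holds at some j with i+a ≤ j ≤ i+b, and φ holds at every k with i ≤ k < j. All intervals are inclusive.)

Need earliest j ≥ 6 with r, and p at every k in [6,j-1].
  j=6: rhs fails.
  j=7: rhs fails.
  j=8: rhs fails.
  j=9: rhs holds; lhs holds on [6,8]. k = 3.

3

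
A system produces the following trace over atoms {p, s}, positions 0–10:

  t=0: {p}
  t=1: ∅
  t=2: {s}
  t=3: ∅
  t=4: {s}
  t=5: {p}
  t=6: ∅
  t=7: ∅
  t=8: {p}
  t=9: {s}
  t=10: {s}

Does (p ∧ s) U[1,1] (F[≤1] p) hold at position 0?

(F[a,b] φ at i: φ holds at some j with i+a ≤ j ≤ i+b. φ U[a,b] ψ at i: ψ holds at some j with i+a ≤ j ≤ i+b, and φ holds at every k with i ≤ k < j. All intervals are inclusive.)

Does not hold

Need some j in [1,1] with F[≤1] p, and (p ∧ s) at every k in [0,j-1].
  j=1: F[≤1] p — fails (none in [1,2]).
No j in the window works → until fails.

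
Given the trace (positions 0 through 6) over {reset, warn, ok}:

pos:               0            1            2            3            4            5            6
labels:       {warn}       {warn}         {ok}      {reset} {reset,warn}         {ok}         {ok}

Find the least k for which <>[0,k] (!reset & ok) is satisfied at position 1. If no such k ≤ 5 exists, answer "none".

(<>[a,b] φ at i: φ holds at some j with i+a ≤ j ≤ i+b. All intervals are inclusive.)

1

Scan j = 1,2,… for (!reset & ok):
  j=1: fails
  j=2: holds
First hit at j=2, so smallest k = 2-1 = 1.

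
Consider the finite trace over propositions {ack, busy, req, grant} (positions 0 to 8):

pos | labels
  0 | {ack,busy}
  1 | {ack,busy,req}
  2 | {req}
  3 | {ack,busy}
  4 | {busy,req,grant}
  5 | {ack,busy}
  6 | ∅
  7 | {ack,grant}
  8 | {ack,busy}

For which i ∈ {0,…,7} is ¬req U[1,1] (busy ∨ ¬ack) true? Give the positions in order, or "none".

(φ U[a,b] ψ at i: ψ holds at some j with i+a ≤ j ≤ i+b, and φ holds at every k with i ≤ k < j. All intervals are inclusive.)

Evaluate at each i in [0,7]:
  i=0: ✓ (rhs at j=1; lhs holds on [0,0])
  i=1: ✗ (lhs fails at k=1 before rhs at j=2)
  i=2: ✗ (lhs fails at k=2 before rhs at j=3)
  i=3: ✓ (rhs at j=4; lhs holds on [3,3])
  i=4: ✗ (lhs fails at k=4 before rhs at j=5)
  i=5: ✓ (rhs at j=6; lhs holds on [5,5])
  i=6: ✗ (no rhs in [7,7])
  i=7: ✓ (rhs at j=8; lhs holds on [7,7])

0, 3, 5, 7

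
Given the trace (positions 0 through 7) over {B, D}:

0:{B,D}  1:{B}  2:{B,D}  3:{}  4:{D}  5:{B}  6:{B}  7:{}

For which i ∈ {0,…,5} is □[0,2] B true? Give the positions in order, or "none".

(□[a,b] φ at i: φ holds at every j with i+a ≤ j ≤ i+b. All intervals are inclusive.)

Evaluate at each i in [0,5]:
  i=0: ✓ (all of [0,2])
  i=1: ✗ (fails at j=3)
  i=2: ✗ (fails at j=3)
  i=3: ✗ (fails at j=3)
  i=4: ✗ (fails at j=4)
  i=5: ✗ (fails at j=7)

0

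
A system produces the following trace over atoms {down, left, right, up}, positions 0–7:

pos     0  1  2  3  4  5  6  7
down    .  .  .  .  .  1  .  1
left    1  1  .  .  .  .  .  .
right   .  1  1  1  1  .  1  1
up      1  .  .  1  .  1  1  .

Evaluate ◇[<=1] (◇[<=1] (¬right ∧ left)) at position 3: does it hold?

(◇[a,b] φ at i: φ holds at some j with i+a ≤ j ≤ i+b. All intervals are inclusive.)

Does not hold

Check ◇[<=1] (¬right ∧ left) at each j in [3,4]:
  j=3: fails (none in [3,4])
  j=4: fails (none in [4,5])
No position in the window satisfies it → formula fails.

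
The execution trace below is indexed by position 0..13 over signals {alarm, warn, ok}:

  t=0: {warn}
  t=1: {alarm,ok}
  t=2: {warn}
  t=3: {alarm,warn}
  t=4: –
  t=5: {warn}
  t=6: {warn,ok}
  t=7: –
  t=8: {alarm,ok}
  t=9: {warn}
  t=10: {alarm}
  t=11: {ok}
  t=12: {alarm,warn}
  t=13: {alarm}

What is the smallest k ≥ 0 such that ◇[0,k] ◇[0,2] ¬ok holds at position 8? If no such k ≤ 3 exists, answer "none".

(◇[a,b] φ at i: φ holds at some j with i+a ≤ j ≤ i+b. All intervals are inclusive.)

Scan j = 8,9,… for ◇[0,2] ¬ok:
  j=8: holds
First hit at j=8, so smallest k = 8-8 = 0.

0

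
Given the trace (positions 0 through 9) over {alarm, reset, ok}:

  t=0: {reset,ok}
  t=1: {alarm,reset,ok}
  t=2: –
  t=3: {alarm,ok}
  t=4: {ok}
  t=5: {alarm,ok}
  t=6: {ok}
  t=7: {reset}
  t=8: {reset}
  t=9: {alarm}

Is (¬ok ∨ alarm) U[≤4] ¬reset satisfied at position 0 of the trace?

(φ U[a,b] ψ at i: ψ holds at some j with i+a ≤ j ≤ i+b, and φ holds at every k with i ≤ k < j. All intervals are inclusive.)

Does not hold

Need some j in [0,4] with ¬reset, and (¬ok ∨ alarm) at every k in [0,j-1].
  j=0: ¬reset false.
  j=1: ¬reset false.
  j=2: ¬reset holds, but (¬ok ∨ alarm) fails at k=0 → not this j.
  j=3: ¬reset holds, but (¬ok ∨ alarm) fails at k=0 → not this j.
  j=4: ¬reset holds, but (¬ok ∨ alarm) fails at k=0 → not this j.
No j in the window works → until fails.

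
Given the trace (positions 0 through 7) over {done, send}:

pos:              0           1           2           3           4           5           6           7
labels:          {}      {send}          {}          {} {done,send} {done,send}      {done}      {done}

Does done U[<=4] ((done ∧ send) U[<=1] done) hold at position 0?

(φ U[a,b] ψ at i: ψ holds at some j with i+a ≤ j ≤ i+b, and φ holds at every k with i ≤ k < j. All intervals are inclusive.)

Need some j in [0,4] with ((done ∧ send) U[<=1] done), and done at every k in [0,j-1].
  j=0: ((done ∧ send) U[<=1] done) — fails.
  j=1: ((done ∧ send) U[<=1] done) — fails.
  j=2: ((done ∧ send) U[<=1] done) — fails.
  j=3: ((done ∧ send) U[<=1] done) — fails.
  j=4: ((done ∧ send) U[<=1] done) holds, but done fails at k=0 → not this j.
No j in the window works → until fails.

False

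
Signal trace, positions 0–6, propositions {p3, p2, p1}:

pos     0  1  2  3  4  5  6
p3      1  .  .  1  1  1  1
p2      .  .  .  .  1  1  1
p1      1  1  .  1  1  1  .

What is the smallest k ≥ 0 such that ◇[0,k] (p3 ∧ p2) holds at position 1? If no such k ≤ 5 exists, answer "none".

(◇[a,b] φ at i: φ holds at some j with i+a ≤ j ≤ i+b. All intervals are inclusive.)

3

Scan j = 1,2,… for (p3 ∧ p2):
  j=1: fails
  j=2: fails
  j=3: fails
  j=4: holds
First hit at j=4, so smallest k = 4-1 = 3.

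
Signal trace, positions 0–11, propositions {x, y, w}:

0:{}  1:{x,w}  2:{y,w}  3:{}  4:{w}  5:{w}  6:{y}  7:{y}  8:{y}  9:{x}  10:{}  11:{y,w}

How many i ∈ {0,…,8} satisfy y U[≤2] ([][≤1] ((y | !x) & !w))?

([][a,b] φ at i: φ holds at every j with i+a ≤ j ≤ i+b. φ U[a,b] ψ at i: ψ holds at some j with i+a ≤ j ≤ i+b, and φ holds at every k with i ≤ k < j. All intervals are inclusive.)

Evaluate at each i in [0,8]:
  i=0: ✗ (no rhs in [0,2])
  i=1: ✗ (no rhs in [1,3])
  i=2: ✗ (no rhs in [2,4])
  i=3: ✗ (no rhs in [3,5])
  i=4: ✗ (lhs fails at k=4 before rhs at j=6)
  i=5: ✗ (lhs fails at k=5 before rhs at j=6)
  i=6: ✓ (rhs at j=6)
  i=7: ✓ (rhs at j=7)
  i=8: ✗ (no rhs in [8,10])
Positions where it holds: {6, 7} → 2.

2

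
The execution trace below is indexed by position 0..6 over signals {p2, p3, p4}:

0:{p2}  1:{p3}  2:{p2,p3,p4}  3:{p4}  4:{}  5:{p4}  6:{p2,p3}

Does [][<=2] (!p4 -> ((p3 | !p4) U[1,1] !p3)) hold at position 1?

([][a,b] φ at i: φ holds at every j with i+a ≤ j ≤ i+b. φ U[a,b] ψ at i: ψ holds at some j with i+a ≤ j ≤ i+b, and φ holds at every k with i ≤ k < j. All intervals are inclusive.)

Check (!p4 -> ((p3 | !p4) U[1,1] !p3)) at every j in [1,3]:
  j=1: antecedent true; consequent fails → ✗
  j=2: antecedent false → ✓
  j=3: antecedent false → ✓
Fails at j=1 → formula fails.

Does not hold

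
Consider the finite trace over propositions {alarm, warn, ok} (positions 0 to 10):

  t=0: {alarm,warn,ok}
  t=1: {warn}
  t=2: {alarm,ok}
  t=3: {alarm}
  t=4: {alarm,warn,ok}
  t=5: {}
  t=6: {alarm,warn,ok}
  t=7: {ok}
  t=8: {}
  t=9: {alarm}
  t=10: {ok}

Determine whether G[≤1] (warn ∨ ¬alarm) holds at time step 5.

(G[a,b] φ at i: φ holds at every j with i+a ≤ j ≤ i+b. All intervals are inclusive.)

True

Check (warn ∨ ¬alarm) at every j in [5,6]:
  j=5: true
  j=6: true
All positions satisfy it → formula holds.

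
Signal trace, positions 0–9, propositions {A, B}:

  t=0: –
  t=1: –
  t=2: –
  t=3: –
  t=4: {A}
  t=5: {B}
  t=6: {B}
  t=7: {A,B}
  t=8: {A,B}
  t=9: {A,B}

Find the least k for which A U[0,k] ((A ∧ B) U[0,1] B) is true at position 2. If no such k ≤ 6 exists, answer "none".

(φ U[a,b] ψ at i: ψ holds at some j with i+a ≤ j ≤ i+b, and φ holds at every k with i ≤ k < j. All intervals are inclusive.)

none

Need earliest j ≥ 2 with ((A ∧ B) U[0,1] B), and A at every k in [2,j-1].
  j=2: rhs fails.
  j=3: rhs fails.
  j=4: rhs fails.
  j=5: rhs holds but lhs fails at k=2.
  j=6: rhs holds but lhs fails at k=2.
  j=7: rhs holds but lhs fails at k=2.
  j=8: rhs holds but lhs fails at k=2.
No witness within the range → none.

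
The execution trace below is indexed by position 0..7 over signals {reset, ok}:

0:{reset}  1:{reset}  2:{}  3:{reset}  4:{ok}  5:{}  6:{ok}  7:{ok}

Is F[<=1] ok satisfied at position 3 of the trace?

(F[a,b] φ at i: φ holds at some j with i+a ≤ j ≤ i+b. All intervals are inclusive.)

True

Check ok at each j in [3,4]:
  j=3: false
  j=4: true
Found at j=4 → formula holds.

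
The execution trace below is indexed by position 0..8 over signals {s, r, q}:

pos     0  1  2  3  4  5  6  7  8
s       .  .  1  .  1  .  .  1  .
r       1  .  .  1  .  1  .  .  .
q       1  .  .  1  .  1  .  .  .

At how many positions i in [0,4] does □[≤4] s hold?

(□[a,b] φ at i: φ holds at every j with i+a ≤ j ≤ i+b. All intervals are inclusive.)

0

Evaluate at each i in [0,4]:
  i=0: ✗ (fails at j=0)
  i=1: ✗ (fails at j=1)
  i=2: ✗ (fails at j=3)
  i=3: ✗ (fails at j=3)
  i=4: ✗ (fails at j=5)
Positions where it holds: {} → 0.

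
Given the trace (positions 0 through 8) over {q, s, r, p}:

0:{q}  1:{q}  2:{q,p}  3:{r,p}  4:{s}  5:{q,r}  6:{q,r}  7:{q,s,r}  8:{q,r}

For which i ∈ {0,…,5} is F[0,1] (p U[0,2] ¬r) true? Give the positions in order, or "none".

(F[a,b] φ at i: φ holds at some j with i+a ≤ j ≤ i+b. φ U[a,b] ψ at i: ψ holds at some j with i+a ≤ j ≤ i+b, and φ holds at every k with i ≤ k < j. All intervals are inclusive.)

0, 1, 2, 3, 4

Evaluate at each i in [0,5]:
  i=0: ✓ (witness j=0)
  i=1: ✓ (witness j=1)
  i=2: ✓ (witness j=2)
  i=3: ✓ (witness j=3)
  i=4: ✓ (witness j=4)
  i=5: ✗ (none in [5,6])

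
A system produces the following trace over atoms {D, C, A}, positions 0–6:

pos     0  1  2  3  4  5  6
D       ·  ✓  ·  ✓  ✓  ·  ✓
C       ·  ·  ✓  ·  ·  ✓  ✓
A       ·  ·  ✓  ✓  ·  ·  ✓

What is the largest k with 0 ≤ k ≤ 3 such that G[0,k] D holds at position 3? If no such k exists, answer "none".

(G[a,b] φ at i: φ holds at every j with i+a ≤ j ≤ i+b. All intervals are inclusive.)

D must hold from j=3 onward; find where it first fails.
  j=3: holds
  j=4: holds
  j=5: fails
Holds on [3,4], so largest k = 1.

1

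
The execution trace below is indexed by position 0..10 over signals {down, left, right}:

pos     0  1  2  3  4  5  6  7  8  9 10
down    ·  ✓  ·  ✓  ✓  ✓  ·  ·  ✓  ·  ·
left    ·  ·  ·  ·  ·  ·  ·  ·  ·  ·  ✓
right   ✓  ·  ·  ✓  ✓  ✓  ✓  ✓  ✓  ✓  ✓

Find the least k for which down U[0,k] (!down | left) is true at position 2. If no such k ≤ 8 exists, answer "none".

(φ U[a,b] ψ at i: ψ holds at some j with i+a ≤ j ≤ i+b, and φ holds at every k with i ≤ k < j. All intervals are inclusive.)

0

Need earliest j ≥ 2 with (!down | left), and down at every k in [2,j-1].
  j=2: rhs holds (empty prefix). k = 0.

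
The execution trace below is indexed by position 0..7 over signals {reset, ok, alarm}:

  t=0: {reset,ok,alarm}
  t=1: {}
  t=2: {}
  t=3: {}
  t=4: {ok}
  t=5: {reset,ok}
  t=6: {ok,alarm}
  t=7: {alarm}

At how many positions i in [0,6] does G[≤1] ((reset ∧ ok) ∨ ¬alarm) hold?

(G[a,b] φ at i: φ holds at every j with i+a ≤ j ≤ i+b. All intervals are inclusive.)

Evaluate at each i in [0,6]:
  i=0: ✓ (all of [0,1])
  i=1: ✓ (all of [1,2])
  i=2: ✓ (all of [2,3])
  i=3: ✓ (all of [3,4])
  i=4: ✓ (all of [4,5])
  i=5: ✗ (fails at j=6)
  i=6: ✗ (fails at j=6)
Positions where it holds: {0, 1, 2, 3, 4} → 5.

5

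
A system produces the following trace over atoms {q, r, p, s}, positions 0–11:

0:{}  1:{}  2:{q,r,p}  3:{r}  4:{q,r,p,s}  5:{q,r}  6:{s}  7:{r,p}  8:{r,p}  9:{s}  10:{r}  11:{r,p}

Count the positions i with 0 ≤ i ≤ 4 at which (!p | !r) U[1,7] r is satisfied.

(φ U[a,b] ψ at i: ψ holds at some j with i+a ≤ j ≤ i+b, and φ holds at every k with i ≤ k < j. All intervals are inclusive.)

3

Evaluate at each i in [0,4]:
  i=0: ✓ (rhs at j=2; lhs holds on [0,1])
  i=1: ✓ (rhs at j=2; lhs holds on [1,1])
  i=2: ✗ (lhs fails at k=2 before rhs at j=3)
  i=3: ✓ (rhs at j=4; lhs holds on [3,3])
  i=4: ✗ (lhs fails at k=4 before rhs at j=5)
Positions where it holds: {0, 1, 3} → 3.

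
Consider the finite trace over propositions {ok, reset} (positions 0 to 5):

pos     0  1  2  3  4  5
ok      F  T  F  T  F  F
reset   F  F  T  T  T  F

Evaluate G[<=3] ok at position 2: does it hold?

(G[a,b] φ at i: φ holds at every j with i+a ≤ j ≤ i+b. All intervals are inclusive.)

Check ok at every j in [2,5]:
  j=2: false
  j=3: true
  j=4: false
  j=5: false
Fails at j=2 → formula fails.

False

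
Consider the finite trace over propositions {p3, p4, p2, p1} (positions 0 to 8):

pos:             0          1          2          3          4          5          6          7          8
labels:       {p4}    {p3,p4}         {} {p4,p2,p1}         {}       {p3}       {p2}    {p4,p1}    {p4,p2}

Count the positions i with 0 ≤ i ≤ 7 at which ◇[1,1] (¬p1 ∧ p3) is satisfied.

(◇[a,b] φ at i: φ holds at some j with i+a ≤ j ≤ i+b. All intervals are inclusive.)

2

Evaluate at each i in [0,7]:
  i=0: ✓ (witness j=1)
  i=1: ✗ (none in [2,2])
  i=2: ✗ (none in [3,3])
  i=3: ✗ (none in [4,4])
  i=4: ✓ (witness j=5)
  i=5: ✗ (none in [6,6])
  i=6: ✗ (none in [7,7])
  i=7: ✗ (none in [8,8])
Positions where it holds: {0, 4} → 2.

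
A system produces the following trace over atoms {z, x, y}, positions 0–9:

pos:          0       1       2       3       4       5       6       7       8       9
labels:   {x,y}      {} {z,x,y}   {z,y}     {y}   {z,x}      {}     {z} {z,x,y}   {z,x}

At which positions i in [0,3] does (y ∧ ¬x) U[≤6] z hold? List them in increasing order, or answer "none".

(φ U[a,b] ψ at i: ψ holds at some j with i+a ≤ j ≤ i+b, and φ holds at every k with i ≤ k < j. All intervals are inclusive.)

2, 3

Evaluate at each i in [0,3]:
  i=0: ✗ (lhs fails at k=0 before rhs at j=2)
  i=1: ✗ (lhs fails at k=1 before rhs at j=2)
  i=2: ✓ (rhs at j=2)
  i=3: ✓ (rhs at j=3)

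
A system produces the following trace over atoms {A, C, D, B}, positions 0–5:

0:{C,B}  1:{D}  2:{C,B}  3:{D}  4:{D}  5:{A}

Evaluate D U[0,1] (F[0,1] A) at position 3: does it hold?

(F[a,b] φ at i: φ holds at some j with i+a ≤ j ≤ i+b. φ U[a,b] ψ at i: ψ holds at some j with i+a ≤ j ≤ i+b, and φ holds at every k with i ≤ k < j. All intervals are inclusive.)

Need some j in [3,4] with F[0,1] A, and D at every k in [3,j-1].
  j=3: F[0,1] A — fails (none in [3,4]).
  j=4: F[0,1] A holds; D holds at every k in [3,3] → satisfied.

Holds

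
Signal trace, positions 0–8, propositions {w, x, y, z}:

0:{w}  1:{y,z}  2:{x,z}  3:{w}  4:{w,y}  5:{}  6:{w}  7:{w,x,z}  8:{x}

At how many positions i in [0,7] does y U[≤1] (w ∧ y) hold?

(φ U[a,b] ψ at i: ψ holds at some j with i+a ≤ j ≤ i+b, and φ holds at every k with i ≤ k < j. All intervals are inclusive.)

1

Evaluate at each i in [0,7]:
  i=0: ✗ (no rhs in [0,1])
  i=1: ✗ (no rhs in [1,2])
  i=2: ✗ (no rhs in [2,3])
  i=3: ✗ (lhs fails at k=3 before rhs at j=4)
  i=4: ✓ (rhs at j=4)
  i=5: ✗ (no rhs in [5,6])
  i=6: ✗ (no rhs in [6,7])
  i=7: ✗ (no rhs in [7,8])
Positions where it holds: {4} → 1.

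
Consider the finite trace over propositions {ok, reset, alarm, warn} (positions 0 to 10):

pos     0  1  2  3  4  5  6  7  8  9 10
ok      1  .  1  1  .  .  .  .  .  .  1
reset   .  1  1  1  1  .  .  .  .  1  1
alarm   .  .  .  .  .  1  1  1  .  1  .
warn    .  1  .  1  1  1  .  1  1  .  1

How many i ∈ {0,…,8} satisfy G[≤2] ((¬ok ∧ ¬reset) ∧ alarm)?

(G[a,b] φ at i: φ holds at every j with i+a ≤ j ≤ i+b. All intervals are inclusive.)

Evaluate at each i in [0,8]:
  i=0: ✗ (fails at j=0)
  i=1: ✗ (fails at j=1)
  i=2: ✗ (fails at j=2)
  i=3: ✗ (fails at j=3)
  i=4: ✗ (fails at j=4)
  i=5: ✓ (all of [5,7])
  i=6: ✗ (fails at j=8)
  i=7: ✗ (fails at j=8)
  i=8: ✗ (fails at j=8)
Positions where it holds: {5} → 1.

1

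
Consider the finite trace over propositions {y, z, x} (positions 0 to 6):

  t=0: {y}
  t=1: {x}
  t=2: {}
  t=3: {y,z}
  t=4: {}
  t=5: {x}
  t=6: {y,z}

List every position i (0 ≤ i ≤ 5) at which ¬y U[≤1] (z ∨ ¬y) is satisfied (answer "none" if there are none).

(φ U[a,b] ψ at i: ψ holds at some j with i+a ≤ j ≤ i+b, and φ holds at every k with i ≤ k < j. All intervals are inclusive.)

Evaluate at each i in [0,5]:
  i=0: ✗ (lhs fails at k=0 before rhs at j=1)
  i=1: ✓ (rhs at j=1)
  i=2: ✓ (rhs at j=2)
  i=3: ✓ (rhs at j=3)
  i=4: ✓ (rhs at j=4)
  i=5: ✓ (rhs at j=5)

1, 2, 3, 4, 5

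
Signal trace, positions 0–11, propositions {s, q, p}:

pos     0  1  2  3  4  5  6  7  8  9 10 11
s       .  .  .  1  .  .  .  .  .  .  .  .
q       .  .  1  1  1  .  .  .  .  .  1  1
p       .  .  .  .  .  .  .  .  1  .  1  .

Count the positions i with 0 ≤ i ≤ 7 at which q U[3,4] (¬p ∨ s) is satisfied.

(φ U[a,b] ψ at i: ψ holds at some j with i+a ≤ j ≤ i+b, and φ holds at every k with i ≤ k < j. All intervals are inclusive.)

Evaluate at each i in [0,7]:
  i=0: ✗ (lhs fails at k=0 before rhs at j=3)
  i=1: ✗ (lhs fails at k=1 before rhs at j=4)
  i=2: ✓ (rhs at j=5; lhs holds on [2,4])
  i=3: ✗ (lhs fails at k=5 before rhs at j=6)
  i=4: ✗ (lhs fails at k=5 before rhs at j=7)
  i=5: ✗ (lhs fails at k=5 before rhs at j=9)
  i=6: ✗ (lhs fails at k=6 before rhs at j=9)
  i=7: ✗ (lhs fails at k=7 before rhs at j=11)
Positions where it holds: {2} → 1.

1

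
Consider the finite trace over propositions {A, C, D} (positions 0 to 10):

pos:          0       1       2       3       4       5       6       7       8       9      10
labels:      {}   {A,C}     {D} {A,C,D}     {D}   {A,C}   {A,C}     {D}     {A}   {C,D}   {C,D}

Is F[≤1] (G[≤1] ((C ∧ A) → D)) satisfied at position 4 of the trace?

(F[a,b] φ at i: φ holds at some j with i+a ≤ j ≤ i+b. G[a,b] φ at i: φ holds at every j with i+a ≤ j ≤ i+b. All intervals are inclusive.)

Check G[≤1] ((C ∧ A) → D) at each j in [4,5]:
  j=4: fails at 5
  j=5: fails at 5
No position in the window satisfies it → formula fails.

Does not hold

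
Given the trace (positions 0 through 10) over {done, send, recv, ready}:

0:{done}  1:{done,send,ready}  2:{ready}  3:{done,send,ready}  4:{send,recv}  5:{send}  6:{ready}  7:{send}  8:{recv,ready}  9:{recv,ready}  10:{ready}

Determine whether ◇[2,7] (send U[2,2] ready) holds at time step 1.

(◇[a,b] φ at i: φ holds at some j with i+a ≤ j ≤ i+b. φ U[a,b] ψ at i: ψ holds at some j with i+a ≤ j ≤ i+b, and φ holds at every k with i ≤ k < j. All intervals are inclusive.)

Yes

Check (send U[2,2] ready) at each j in [3,8]:
  j=3: fails
  j=4: holds
  j=5: fails
  j=6: fails
  j=7: fails
  j=8: fails
Found at j=4 → formula holds.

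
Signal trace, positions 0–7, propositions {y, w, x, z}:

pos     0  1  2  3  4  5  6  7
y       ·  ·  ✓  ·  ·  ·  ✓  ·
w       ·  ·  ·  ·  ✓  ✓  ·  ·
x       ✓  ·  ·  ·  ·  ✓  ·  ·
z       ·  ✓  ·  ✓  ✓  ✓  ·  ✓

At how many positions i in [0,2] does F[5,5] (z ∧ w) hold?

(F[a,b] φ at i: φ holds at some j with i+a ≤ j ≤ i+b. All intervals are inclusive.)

Evaluate at each i in [0,2]:
  i=0: ✓ (witness j=5)
  i=1: ✗ (none in [6,6])
  i=2: ✗ (none in [7,7])
Positions where it holds: {0} → 1.

1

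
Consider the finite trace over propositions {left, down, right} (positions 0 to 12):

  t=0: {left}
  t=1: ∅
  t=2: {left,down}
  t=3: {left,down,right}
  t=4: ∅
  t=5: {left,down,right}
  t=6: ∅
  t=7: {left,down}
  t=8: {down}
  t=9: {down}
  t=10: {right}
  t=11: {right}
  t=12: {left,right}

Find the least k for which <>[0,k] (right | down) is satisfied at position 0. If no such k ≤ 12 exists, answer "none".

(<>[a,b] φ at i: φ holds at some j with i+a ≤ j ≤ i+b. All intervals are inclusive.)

2

Scan j = 0,1,… for (right | down):
  j=0: fails
  j=1: fails
  j=2: holds
First hit at j=2, so smallest k = 2-0 = 2.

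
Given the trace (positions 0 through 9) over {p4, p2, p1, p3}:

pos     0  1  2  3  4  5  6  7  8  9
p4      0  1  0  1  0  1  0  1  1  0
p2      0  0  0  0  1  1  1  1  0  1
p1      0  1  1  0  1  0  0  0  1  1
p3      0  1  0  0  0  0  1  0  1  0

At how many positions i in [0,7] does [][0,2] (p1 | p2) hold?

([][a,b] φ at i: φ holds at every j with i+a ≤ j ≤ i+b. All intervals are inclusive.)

Evaluate at each i in [0,7]:
  i=0: ✗ (fails at j=0)
  i=1: ✗ (fails at j=3)
  i=2: ✗ (fails at j=3)
  i=3: ✗ (fails at j=3)
  i=4: ✓ (all of [4,6])
  i=5: ✓ (all of [5,7])
  i=6: ✓ (all of [6,8])
  i=7: ✓ (all of [7,9])
Positions where it holds: {4, 5, 6, 7} → 4.

4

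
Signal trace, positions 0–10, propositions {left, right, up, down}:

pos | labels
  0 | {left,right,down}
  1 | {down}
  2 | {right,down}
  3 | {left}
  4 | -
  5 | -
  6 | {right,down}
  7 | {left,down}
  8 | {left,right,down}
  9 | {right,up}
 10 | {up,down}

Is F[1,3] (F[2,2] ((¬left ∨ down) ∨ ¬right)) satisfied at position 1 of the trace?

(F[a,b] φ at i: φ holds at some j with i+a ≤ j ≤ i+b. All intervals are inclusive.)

Holds

Check F[2,2] ((¬left ∨ down) ∨ ¬right) at each j in [2,4]:
  j=2: holds (witness at 4)
  j=3: holds (witness at 5)
  j=4: holds (witness at 6)
Found at j=2 → formula holds.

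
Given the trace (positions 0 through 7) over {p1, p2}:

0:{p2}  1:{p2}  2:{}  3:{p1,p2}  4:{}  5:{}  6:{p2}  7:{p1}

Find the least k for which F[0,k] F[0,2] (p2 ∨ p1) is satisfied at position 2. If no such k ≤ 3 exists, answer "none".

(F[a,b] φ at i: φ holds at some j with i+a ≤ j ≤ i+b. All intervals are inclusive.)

0

Scan j = 2,3,… for F[0,2] (p2 ∨ p1):
  j=2: holds
First hit at j=2, so smallest k = 2-2 = 0.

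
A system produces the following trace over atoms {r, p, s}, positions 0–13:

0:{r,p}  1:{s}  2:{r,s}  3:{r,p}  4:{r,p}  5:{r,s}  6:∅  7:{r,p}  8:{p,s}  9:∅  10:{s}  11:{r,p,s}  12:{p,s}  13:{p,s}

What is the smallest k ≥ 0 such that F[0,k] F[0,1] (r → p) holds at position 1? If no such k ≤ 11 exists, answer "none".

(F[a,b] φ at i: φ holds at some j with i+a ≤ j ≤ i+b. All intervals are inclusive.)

0

Scan j = 1,2,… for F[0,1] (r → p):
  j=1: holds
First hit at j=1, so smallest k = 1-1 = 0.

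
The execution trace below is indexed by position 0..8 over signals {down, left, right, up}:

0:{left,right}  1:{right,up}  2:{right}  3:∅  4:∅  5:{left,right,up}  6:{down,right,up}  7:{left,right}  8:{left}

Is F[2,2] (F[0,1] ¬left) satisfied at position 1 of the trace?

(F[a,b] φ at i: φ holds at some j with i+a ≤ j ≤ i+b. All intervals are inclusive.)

Yes

Check F[0,1] ¬left at each j in [3,3]:
  j=3: holds (witness at 3)
Found at j=3 → formula holds.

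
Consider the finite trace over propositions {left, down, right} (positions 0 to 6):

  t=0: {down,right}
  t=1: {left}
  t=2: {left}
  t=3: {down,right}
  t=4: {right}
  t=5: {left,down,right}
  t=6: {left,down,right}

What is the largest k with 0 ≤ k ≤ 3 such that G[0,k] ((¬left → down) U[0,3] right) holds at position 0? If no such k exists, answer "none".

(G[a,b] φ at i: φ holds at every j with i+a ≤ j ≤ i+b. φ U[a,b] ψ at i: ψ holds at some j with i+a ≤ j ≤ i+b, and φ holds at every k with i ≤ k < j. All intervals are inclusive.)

((¬left → down) U[0,3] right) must hold from j=0 onward; find where it first fails.
  j=0: holds
  j=1: holds
  j=2: holds
  j=3: holds
Holds through j=3; largest k = 3.

3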